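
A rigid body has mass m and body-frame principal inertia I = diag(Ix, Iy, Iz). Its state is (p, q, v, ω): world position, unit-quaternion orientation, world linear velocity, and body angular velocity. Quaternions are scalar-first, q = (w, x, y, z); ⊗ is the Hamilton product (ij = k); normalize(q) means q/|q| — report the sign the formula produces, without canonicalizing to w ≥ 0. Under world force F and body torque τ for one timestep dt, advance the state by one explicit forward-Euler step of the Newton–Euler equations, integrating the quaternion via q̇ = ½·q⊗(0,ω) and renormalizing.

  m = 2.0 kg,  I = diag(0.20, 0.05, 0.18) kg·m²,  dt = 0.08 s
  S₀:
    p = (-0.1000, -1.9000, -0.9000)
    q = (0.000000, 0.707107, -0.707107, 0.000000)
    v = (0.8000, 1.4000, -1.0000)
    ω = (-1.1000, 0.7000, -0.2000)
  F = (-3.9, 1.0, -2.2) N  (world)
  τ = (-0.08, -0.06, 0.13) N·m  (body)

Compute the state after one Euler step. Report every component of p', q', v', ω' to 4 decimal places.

linear accel F/m = (-1.9500, 0.5000, -1.1000)
p + v·dt = (-0.0360, -1.7880, -0.9800)
v' = v + a·dt = (0.6440, 1.4400, -1.0880)
(τ − ω×Iω)/I = (-0.3090, -1.2880, 0.0806)
ω' = ω + α·dt = (-1.1247, 0.5970, -0.1936)
Hamilton product q⊗(0,ω) = (1.2727926, 0.1414214, 0.1414214, -0.2828428)
q' = normalize(q + ½dt·q⊗(0,ω)) = (0.0508, 0.7118, -0.7005, -0.0113)

p' = (-0.0360, -1.7880, -0.9800)
q' = (0.0508, 0.7118, -0.7005, -0.0113)
v' = (0.6440, 1.4400, -1.0880)
ω' = (-1.1247, 0.5970, -0.1936)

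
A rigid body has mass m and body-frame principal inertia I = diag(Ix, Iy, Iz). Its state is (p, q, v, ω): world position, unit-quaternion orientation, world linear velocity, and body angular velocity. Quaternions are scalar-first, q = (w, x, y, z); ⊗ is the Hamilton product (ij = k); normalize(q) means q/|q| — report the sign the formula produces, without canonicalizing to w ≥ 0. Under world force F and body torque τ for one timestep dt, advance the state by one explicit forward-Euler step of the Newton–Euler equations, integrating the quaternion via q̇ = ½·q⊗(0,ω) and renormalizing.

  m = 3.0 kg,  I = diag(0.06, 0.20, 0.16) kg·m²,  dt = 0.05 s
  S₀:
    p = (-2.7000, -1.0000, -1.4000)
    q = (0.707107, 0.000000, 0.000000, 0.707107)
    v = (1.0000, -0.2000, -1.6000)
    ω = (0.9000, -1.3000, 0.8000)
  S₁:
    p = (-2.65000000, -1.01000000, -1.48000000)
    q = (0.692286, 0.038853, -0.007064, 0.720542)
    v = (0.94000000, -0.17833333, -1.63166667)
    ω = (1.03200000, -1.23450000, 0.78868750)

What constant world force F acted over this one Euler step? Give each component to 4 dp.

F = (-3.6000, 1.3000, -1.9000)

Δv = v₁−v₀ = (-0.06000000, 0.02166667, -0.03166667)
m·(v₁−v₀)/dt = (-3.6000, 1.3000, -1.9000)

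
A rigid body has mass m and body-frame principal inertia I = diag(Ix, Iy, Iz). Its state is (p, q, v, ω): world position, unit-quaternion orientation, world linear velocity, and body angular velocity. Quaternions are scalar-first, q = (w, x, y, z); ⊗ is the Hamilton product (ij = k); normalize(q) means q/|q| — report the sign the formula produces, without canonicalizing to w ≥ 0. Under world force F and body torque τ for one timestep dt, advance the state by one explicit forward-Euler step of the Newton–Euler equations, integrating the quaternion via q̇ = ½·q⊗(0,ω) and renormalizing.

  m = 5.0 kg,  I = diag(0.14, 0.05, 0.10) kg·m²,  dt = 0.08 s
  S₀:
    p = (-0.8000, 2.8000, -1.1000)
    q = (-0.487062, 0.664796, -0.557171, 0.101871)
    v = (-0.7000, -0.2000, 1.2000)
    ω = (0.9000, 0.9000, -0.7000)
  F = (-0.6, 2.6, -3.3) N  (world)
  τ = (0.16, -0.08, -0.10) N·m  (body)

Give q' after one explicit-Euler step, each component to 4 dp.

q' = (-0.4873, 0.6581, -0.5515, 0.1592)

Hamilton product q⊗(0,ω) = (-0.0255528, -0.1400200, 0.1186853, 1.4407137)
updated quaternion q' = (-0.4873, 0.6581, -0.5515, 0.1592)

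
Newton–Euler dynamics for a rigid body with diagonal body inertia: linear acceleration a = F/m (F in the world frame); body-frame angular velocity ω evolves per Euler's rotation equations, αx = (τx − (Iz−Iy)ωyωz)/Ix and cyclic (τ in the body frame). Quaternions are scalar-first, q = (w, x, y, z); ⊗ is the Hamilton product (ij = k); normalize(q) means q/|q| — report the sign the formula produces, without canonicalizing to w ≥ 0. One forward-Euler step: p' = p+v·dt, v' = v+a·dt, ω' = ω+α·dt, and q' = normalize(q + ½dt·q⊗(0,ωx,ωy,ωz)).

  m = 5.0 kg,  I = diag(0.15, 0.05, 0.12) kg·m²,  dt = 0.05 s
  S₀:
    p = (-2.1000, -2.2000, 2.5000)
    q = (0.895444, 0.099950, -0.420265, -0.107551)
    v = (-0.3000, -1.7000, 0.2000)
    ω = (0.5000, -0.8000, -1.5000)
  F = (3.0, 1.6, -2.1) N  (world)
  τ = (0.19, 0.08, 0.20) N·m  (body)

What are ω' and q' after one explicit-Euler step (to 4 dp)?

ω' = (0.5353, -0.6975, -1.4333)
q' = (0.8809, 0.1246, -0.4353, -0.1377)

ω×(Iω) gyroscopic = (0.0840, -0.0225, 0.0400)
angular accel α = (0.7067, 2.0500, 1.3333)
new body rate ω' = (0.5353, -0.6975, -1.4333)
Hamilton product q⊗(0,ω) = (-0.5475135, 0.9920787, -0.6202057, -1.2129935)
q + ½dt·q⊗(0,ω), renormalized = (0.8809, 0.1246, -0.4353, -0.1377)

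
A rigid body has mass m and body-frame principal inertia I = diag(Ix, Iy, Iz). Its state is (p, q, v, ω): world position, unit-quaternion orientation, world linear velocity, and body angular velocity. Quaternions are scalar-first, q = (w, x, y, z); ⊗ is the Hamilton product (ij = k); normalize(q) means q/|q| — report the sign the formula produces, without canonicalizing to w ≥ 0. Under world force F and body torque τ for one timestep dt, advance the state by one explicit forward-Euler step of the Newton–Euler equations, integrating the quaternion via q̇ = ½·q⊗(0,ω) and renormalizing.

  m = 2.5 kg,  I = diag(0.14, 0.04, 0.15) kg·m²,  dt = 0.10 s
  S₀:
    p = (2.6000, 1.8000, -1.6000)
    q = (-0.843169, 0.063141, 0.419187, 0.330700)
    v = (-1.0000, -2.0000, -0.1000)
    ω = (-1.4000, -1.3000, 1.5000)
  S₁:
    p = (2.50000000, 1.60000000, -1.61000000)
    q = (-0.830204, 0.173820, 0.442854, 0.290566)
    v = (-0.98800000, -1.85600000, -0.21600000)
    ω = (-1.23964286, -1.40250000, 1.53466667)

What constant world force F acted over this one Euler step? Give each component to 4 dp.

v₁ − v₀ = (0.01200000, 0.14400000, -0.11600000)
applied force F = (0.3000, 3.6000, -2.9000)

F = (0.3000, 3.6000, -2.9000)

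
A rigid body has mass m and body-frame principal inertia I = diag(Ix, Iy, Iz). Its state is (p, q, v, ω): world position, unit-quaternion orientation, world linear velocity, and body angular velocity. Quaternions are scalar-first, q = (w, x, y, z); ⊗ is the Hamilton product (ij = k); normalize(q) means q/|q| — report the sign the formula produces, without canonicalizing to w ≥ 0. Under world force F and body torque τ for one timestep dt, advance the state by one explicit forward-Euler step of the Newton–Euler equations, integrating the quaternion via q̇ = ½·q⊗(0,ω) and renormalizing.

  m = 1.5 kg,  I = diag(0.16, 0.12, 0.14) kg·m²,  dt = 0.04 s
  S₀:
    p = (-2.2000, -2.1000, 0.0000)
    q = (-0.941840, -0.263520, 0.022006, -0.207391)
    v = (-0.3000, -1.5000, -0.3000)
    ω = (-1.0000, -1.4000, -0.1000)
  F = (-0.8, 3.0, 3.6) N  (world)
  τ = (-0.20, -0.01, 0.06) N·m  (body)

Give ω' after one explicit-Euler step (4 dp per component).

ω×(Iω) gyroscopic = (0.0028, 0.0020, -0.0560)
α = I⁻¹(τ − ω×Iω) = (-1.2675, -0.1000, 0.8286)
ω' = ω + α·dt = (-1.0507, -1.4040, -0.0669)

ω' = (-1.0507, -1.4040, -0.0669)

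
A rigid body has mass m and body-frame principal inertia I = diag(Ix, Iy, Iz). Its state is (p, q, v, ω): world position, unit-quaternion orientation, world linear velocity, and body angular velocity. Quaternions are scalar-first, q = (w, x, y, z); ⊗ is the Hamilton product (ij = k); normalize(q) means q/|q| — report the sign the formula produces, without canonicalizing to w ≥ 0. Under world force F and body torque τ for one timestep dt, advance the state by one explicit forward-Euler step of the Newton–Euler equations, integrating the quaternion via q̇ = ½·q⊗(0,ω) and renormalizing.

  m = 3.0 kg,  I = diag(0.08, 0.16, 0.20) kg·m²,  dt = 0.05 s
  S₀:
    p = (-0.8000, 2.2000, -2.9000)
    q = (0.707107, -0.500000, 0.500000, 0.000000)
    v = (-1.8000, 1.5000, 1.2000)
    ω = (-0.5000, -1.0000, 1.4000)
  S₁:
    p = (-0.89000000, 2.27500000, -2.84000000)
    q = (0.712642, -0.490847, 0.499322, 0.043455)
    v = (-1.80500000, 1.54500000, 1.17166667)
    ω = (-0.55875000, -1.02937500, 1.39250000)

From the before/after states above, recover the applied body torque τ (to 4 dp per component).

ω₁ − ω₀ = (-0.05875000, -0.02937500, -0.00750000)
ω₀×(Iω₀) = (-0.0560, 0.0840, 0.0400)
τ = I·(Δω/dt) + ω₀×(Iω₀) = (-0.1500, -0.0100, 0.0100)

τ = (-0.1500, -0.0100, 0.0100)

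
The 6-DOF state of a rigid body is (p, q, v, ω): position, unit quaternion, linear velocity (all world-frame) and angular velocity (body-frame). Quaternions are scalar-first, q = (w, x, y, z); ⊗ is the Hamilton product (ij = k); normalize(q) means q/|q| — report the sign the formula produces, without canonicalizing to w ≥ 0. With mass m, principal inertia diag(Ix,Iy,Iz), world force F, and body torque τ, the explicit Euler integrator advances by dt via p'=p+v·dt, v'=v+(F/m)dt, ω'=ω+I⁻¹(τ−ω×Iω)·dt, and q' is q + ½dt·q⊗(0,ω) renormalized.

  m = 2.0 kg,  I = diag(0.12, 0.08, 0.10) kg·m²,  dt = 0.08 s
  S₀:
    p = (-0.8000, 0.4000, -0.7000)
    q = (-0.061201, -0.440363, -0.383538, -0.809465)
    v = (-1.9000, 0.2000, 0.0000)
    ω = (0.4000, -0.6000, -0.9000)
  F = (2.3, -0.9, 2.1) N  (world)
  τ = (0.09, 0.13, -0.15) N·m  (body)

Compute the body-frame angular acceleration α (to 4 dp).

ω×(Iω) gyroscopic = (0.0108, -0.0072, 0.0096)
α = I⁻¹(τ − ω×Iω) = (0.6600, 1.7150, -1.5960)

α = (0.6600, 1.7150, -1.5960)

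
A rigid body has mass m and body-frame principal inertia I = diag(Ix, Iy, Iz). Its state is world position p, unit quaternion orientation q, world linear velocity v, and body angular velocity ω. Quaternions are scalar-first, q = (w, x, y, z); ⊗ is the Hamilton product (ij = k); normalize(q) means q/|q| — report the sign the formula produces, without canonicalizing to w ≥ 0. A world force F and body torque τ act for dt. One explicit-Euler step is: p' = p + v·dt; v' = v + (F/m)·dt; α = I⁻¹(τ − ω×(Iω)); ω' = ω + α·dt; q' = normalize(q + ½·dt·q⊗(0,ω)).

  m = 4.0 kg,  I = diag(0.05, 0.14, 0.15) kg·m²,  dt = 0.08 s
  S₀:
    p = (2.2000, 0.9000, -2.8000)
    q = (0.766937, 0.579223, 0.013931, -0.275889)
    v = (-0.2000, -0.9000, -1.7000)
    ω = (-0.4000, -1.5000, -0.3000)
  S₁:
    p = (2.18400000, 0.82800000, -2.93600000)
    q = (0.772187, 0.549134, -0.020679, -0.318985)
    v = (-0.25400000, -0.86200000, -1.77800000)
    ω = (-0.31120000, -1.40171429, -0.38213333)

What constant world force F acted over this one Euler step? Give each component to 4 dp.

v₁ − v₀ = (-0.05400000, 0.03800000, -0.07800000)
F = m·Δv/dt = (-2.7000, 1.9000, -3.9000)

F = (-2.7000, 1.9000, -3.9000)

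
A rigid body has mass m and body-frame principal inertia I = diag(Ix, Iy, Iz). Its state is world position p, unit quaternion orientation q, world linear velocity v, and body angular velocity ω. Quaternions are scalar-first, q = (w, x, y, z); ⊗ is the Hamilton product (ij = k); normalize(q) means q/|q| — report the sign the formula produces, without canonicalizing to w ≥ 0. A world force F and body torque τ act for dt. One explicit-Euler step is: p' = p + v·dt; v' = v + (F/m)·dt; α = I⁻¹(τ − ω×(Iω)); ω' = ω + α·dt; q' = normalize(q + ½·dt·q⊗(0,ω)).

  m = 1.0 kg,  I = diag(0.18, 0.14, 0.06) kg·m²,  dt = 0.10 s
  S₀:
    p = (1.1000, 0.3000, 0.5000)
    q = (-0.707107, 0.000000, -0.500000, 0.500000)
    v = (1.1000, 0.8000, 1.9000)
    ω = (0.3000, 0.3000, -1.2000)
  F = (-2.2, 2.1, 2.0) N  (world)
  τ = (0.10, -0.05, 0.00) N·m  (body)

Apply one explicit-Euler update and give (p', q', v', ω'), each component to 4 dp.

p' = p + v·dt = (1.2100, 0.3800, 0.6900)
new velocity v' = (0.8800, 1.0100, 2.1000)
angular accel α = (0.3956, -0.0486, 0.0600)
ω' = ω + α·dt = (0.3396, 0.2951, -1.1940)
q⊗(0,ω) = (0.7500000, 0.2378679, -0.0621321, 0.9985284)
q + ½dt·q⊗(0,ω), renormalized = (-0.6683, 0.0119, -0.5021, 0.5488)

p' = (1.2100, 0.3800, 0.6900)
q' = (-0.6683, 0.0119, -0.5021, 0.5488)
v' = (0.8800, 1.0100, 2.1000)
ω' = (0.3396, 0.2951, -1.1940)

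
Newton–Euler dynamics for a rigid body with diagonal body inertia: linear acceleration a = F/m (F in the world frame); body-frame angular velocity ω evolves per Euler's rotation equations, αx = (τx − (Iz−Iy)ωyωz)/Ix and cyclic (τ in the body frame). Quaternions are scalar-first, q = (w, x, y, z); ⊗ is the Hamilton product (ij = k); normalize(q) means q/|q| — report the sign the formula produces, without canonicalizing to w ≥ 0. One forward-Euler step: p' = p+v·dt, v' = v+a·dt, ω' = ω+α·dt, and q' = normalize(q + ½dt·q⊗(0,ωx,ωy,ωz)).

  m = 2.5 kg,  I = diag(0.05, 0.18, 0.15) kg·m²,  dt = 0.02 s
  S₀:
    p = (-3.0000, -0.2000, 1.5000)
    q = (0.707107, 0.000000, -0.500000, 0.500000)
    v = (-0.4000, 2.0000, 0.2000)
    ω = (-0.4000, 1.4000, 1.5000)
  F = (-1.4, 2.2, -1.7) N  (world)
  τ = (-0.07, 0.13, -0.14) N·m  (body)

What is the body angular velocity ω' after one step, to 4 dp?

ω' = (-0.4028, 1.4078, 1.4910)

ω×(Iω) gyroscopic = (-0.0630, 0.0600, -0.0728)
angular accel α = (-0.1400, 0.3889, -0.4480)
new body rate ω' = (-0.4028, 1.4078, 1.4910)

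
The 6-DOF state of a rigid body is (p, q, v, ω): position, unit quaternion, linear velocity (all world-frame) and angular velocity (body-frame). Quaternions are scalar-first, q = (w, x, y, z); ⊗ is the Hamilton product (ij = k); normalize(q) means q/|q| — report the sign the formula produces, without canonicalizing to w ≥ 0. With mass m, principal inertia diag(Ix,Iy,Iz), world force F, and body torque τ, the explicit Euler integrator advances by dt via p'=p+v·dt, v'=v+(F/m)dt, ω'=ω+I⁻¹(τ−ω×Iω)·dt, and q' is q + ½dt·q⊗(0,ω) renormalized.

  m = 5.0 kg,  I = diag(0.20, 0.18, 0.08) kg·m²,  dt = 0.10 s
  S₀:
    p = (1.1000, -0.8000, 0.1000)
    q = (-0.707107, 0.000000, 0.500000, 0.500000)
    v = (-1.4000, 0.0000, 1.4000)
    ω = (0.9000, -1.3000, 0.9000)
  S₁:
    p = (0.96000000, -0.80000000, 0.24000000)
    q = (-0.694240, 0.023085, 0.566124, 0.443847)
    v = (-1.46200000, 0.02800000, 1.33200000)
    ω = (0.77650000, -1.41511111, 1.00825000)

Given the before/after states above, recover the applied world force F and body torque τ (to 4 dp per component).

ω₁ − ω₀ = (-0.12350000, -0.11511111, 0.10825000)
precession coupling = (0.1170, 0.0972, 0.0234)
τ = I·(Δω/dt) + ω₀×(Iω₀) = (-0.1300, -0.1100, 0.1100)
Δv = v₁−v₀ = (-0.06200000, 0.02800000, -0.06800000)
m·(v₁−v₀)/dt = (-3.1000, 1.4000, -3.4000)

F = (-3.1000, 1.4000, -3.4000)
τ = (-0.1300, -0.1100, 0.1100)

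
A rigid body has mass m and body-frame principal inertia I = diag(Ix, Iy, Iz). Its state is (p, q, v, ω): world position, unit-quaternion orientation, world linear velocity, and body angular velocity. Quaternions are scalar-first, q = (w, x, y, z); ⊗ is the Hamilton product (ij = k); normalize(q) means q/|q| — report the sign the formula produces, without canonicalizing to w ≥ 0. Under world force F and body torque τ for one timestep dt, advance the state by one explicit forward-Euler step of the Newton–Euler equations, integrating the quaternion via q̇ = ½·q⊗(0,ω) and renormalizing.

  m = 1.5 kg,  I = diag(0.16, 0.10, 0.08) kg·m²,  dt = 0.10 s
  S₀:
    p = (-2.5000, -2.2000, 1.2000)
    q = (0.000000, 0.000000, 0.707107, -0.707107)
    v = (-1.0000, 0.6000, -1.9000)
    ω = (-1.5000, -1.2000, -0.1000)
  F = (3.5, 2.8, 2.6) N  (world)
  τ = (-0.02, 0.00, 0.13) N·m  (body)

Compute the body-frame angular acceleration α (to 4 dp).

α = (-0.1100, -0.1200, 2.9750)

gyro term ω×Iω = (-0.0024, 0.0120, -0.1080)
(τ − ω×Iω)/I = (-0.1100, -0.1200, 2.9750)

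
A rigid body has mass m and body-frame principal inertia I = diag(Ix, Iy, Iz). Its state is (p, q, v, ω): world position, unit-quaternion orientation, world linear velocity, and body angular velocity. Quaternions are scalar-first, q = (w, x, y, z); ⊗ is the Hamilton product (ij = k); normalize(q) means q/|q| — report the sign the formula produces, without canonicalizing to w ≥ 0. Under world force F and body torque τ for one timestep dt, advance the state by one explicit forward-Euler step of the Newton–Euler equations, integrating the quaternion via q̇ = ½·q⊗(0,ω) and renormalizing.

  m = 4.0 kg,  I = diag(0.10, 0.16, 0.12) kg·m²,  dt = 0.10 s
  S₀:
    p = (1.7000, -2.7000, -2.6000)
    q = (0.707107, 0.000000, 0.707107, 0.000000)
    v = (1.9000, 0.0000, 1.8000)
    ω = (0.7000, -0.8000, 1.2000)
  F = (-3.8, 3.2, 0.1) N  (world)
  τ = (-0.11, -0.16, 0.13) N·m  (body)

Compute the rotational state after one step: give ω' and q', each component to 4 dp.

ω×(Iω) gyroscopic = (0.0384, -0.0168, -0.0336)
α = I⁻¹(τ − ω×Iω) = (-1.4840, -0.8950, 1.3633)
ω + α·dt = (0.5516, -0.8895, 1.3363)
2q̇ = q⊗(0,ω) = (0.5656856, 1.3435033, -0.5656856, 0.3535535)
q + ½dt·q⊗(0,ω), renormalized = (0.7330, 0.0670, 0.6767, 0.0176)

ω' = (0.5516, -0.8895, 1.3363)
q' = (0.7330, 0.0670, 0.6767, 0.0176)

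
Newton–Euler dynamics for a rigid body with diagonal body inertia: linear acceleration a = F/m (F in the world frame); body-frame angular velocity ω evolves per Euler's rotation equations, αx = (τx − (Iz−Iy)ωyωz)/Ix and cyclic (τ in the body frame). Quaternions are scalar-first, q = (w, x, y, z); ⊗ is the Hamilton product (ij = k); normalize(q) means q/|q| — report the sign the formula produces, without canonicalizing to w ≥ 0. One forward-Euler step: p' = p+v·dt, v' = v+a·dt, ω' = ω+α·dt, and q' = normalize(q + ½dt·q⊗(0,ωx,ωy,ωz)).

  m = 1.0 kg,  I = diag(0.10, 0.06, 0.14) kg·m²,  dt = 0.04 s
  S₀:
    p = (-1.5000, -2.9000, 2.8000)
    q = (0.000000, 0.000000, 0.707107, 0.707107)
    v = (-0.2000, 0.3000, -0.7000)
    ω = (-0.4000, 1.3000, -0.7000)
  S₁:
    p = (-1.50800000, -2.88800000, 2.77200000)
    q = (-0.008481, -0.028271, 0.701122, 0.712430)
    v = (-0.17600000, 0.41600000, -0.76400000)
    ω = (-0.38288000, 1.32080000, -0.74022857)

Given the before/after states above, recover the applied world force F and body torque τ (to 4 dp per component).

F = (0.6000, 2.9000, -1.6000)
τ = (-0.0300, 0.0200, -0.1200)

ω₁ − ω₀ = (0.01712000, 0.02080000, -0.04022857)
τ = I·(Δω/dt) + ω₀×(Iω₀) = (-0.0300, 0.0200, -0.1200)
Δv = v₁−v₀ = (0.02400000, 0.11600000, -0.06400000)
m·(v₁−v₀)/dt = (0.6000, 2.9000, -1.6000)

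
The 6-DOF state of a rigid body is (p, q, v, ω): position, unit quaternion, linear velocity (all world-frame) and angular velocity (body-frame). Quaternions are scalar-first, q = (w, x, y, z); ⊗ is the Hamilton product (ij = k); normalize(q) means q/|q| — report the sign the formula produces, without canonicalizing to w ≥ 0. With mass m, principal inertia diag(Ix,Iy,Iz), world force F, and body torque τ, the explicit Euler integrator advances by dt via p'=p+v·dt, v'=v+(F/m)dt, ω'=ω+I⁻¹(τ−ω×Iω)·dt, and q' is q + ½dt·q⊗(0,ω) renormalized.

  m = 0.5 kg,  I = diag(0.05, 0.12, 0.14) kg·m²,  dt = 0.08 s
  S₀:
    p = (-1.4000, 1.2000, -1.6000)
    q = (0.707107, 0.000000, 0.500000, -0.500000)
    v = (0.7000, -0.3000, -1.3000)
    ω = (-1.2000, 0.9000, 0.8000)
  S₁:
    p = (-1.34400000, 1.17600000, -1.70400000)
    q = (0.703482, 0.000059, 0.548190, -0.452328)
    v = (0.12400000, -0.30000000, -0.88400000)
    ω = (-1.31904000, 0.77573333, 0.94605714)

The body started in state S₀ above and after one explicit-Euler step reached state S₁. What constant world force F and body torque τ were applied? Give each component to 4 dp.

v₁ − v₀ = (-0.57600000, 0.00000000, 0.41600000)
F = m·Δv/dt = (-3.6000, 0.0000, 2.6000)
rate change Δω = (-0.11904000, -0.12426667, 0.14605714)
I·α + gyro = (-0.0600, -0.1000, 0.1800)

F = (-3.6000, 0.0000, 2.6000)
τ = (-0.0600, -0.1000, 0.1800)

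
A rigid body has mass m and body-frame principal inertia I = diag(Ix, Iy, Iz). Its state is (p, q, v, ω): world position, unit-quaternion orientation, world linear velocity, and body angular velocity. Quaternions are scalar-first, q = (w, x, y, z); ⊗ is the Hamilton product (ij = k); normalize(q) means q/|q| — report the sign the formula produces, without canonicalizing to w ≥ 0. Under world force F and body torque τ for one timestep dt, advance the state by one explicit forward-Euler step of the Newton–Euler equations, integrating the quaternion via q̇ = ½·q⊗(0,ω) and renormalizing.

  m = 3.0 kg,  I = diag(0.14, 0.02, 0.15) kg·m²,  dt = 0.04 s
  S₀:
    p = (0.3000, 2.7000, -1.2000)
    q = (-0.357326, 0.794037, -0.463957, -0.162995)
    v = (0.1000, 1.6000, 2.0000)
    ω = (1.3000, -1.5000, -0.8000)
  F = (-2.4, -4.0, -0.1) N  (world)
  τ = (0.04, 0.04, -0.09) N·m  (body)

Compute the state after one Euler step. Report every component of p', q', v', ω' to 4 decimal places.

(τ − ω×Iω)/I = (-0.8286, 1.4800, -2.1600)
new body rate ω' = (1.2669, -1.4408, -0.8864)
2q̇ = q⊗(0,ω) = (-1.8585796, -0.3378507, 0.9593251, -0.3020506)
q' = normalize(q + ½dt·q⊗(0,ω)) = (-0.3941, 0.7866, -0.4444, -0.1689)
a = (-0.8000, -1.3333, -0.0333)
p' = p + v·dt = (0.3040, 2.7640, -1.1200)
v' = v + a·dt = (0.0680, 1.5467, 1.9987)

p' = (0.3040, 2.7640, -1.1200)
q' = (-0.3941, 0.7866, -0.4444, -0.1689)
v' = (0.0680, 1.5467, 1.9987)
ω' = (1.2669, -1.4408, -0.8864)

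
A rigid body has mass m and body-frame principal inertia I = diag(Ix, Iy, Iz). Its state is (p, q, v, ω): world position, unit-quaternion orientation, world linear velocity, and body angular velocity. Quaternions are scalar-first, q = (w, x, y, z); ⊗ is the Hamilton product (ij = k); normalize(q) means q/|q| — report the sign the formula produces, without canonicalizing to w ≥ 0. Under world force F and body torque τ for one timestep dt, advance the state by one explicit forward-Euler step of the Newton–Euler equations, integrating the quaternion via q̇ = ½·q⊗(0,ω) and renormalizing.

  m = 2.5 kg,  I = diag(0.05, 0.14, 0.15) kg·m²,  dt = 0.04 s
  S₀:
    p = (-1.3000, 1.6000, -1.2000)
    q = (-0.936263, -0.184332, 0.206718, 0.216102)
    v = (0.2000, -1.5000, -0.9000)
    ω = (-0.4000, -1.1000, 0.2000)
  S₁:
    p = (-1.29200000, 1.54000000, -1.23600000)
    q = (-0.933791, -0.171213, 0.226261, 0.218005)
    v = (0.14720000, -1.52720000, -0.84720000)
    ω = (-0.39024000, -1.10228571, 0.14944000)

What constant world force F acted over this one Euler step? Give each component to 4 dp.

F = (-3.3000, -1.7000, 3.3000)

velocity change Δv = (-0.05280000, -0.02720000, 0.05280000)
F = m·Δv/dt = (-3.3000, -1.7000, 3.3000)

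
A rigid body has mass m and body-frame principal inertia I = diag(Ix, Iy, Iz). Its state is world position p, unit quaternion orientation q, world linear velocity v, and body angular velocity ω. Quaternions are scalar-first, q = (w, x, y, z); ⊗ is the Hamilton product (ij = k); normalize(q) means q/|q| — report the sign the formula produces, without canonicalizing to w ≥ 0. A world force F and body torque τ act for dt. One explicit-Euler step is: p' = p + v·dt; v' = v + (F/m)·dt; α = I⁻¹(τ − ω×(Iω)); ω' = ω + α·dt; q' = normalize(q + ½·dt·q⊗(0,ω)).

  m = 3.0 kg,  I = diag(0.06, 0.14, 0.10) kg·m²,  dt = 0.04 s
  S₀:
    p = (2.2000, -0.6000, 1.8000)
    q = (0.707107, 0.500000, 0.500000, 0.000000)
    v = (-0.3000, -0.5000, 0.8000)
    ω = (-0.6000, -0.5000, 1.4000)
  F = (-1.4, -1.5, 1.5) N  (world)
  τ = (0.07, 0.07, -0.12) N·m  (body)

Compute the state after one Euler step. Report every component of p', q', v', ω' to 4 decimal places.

precession coupling ω×(Iω) = (0.0280, 0.0336, 0.0240)
angular accel α = (0.7000, 0.2600, -1.4400)
ω + α·dt = (-0.5720, -0.4896, 1.3424)
Hamilton product q⊗(0,ω) = (0.5500000, 0.2757358, -1.0535535, 1.0399498)
q + ½dt·q⊗(0,ω), renormalized = (0.7177, 0.5053, 0.4787, 0.0208)
linear accel F/m = (-0.4667, -0.5000, 0.5000)
new position p' = (2.1880, -0.6200, 1.8320)
v' = v + a·dt = (-0.3187, -0.5200, 0.8200)

p' = (2.1880, -0.6200, 1.8320)
q' = (0.7177, 0.5053, 0.4787, 0.0208)
v' = (-0.3187, -0.5200, 0.8200)
ω' = (-0.5720, -0.4896, 1.3424)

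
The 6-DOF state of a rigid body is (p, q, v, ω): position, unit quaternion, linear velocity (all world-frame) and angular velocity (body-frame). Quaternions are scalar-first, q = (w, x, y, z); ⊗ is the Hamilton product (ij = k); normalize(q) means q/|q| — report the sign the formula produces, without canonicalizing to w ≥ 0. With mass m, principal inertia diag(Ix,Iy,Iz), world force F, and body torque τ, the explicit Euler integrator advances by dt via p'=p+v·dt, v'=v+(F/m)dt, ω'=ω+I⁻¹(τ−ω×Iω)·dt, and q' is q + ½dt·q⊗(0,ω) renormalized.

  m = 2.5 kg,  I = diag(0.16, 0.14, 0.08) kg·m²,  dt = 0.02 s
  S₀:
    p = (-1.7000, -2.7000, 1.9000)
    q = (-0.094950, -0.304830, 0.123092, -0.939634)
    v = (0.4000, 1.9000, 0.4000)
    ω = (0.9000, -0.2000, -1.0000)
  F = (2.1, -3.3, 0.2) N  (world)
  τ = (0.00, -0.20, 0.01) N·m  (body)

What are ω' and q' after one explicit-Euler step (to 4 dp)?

ω' = (0.9015, -0.2183, -0.9984)
q' = (-0.1013, -0.3088, 0.1118, -0.9391)

angular accel α = (0.0750, -0.9143, 0.0800)
new body rate ω' = (0.9015, -0.2183, -0.9984)
q⊗(0,ω) = (-0.6406686, -0.3964738, -1.1315106, 0.0451332)
updated quaternion q' = (-0.1013, -0.3088, 0.1118, -0.9391)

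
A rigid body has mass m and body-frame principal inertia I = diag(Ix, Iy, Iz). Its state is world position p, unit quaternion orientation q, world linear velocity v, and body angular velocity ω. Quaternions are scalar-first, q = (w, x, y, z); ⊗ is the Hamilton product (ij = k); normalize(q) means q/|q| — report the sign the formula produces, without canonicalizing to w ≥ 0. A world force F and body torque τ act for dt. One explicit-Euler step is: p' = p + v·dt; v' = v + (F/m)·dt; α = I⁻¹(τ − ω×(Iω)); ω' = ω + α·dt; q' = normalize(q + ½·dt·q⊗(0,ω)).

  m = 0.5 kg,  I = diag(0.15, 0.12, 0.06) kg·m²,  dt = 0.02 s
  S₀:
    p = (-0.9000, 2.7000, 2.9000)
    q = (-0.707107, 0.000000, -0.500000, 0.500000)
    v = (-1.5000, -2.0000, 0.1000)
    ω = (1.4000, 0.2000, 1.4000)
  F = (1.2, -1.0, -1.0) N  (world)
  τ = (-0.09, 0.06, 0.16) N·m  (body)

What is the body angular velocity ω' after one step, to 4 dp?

precession coupling ω×(Iω) = (-0.0168, 0.1764, -0.0084)
angular accel α = (-0.4880, -0.9700, 2.8067)
ω + α·dt = (1.3902, 0.1806, 1.4561)

ω' = (1.3902, 0.1806, 1.4561)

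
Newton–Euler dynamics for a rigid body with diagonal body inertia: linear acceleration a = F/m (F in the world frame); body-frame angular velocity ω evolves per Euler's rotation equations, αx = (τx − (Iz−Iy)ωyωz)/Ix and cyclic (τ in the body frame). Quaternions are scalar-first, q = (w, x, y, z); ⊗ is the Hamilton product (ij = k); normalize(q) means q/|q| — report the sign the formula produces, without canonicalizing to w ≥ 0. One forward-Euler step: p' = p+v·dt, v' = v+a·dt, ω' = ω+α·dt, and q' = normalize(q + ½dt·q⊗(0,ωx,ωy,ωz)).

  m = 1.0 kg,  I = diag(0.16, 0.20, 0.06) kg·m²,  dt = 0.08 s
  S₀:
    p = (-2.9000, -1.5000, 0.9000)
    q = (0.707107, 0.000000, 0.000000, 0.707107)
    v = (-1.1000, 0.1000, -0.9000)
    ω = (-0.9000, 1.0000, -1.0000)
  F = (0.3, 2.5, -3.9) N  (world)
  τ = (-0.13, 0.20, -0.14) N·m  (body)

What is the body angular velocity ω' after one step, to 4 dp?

precession coupling ω×(Iω) = (0.1400, 0.0900, -0.0360)
angular accel α = (-1.6875, 0.5500, -1.7333)
ω + α·dt = (-1.0350, 1.0440, -1.1387)

ω' = (-1.0350, 1.0440, -1.1387)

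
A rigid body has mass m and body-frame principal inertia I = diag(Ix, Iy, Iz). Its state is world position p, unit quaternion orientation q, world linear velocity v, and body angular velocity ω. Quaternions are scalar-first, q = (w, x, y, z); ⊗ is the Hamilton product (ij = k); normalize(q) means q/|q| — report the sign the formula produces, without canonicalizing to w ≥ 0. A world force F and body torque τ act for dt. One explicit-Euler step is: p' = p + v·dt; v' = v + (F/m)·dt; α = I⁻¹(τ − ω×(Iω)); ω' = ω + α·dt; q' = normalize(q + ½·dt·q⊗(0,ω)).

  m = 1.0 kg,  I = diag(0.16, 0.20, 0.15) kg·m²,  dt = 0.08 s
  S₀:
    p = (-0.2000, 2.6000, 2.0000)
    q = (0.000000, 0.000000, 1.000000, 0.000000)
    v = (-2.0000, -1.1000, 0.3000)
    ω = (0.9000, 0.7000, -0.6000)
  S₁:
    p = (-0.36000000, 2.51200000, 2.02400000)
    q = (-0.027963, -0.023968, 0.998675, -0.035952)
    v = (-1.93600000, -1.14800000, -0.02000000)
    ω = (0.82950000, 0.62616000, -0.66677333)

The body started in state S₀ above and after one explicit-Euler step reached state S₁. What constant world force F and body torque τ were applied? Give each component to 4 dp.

F = (0.8000, -0.6000, -4.0000)
τ = (-0.1200, -0.1900, -0.1000)

Δv = v₁−v₀ = (0.06400000, -0.04800000, -0.32000000)
applied force F = (0.8000, -0.6000, -4.0000)
ω₁ − ω₀ = (-0.07050000, -0.07384000, -0.06677333)
I·α + gyro = (-0.1200, -0.1900, -0.1000)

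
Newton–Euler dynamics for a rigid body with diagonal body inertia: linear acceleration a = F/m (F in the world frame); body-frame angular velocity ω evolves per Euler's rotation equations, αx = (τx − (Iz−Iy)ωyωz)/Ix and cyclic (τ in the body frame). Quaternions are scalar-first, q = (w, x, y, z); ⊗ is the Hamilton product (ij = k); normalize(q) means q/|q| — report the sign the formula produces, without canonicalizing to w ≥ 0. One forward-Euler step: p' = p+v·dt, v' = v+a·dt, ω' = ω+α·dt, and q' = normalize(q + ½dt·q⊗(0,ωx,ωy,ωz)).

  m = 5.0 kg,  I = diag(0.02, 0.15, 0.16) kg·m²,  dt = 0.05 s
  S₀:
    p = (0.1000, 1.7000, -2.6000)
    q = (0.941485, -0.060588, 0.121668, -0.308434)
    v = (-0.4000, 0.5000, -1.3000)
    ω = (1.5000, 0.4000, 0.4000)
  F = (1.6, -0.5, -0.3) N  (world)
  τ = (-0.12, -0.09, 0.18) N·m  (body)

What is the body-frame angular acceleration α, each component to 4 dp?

precession coupling ω×(Iω) = (0.0016, -0.0840, 0.0780)
(τ − ω×Iω)/I = (-6.0800, -0.0400, 0.6375)

α = (-6.0800, -0.0400, 0.6375)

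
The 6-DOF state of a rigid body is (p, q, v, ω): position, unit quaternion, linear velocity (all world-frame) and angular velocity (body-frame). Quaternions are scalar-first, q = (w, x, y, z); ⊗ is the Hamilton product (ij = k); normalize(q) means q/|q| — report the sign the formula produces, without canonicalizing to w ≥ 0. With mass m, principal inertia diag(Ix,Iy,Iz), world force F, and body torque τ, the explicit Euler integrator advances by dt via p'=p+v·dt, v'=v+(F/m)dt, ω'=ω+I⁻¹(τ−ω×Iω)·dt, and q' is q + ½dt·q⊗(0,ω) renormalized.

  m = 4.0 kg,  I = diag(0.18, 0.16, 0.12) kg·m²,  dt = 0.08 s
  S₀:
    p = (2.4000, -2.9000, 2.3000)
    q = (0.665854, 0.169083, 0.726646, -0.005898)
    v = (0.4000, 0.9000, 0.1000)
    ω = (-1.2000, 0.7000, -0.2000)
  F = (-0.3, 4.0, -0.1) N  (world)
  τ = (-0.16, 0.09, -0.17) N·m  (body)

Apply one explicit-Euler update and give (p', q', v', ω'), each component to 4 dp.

angular accel α = (-0.9200, 0.4725, -1.5567)
new body rate ω' = (-1.2736, 0.7378, -0.3245)
2q̇ = q⊗(0,ω) = (-0.3069322, -0.9402254, 0.5069920, 0.8571625)
updated quaternion q' = (0.6525, 0.1313, 0.7458, 0.0283)
a = F/m = (-0.0750, 1.0000, -0.0250)
new position p' = (2.4320, -2.8280, 2.3080)
v' = v + a·dt = (0.3940, 0.9800, 0.0980)

p' = (2.4320, -2.8280, 2.3080)
q' = (0.6525, 0.1313, 0.7458, 0.0283)
v' = (0.3940, 0.9800, 0.0980)
ω' = (-1.2736, 0.7378, -0.3245)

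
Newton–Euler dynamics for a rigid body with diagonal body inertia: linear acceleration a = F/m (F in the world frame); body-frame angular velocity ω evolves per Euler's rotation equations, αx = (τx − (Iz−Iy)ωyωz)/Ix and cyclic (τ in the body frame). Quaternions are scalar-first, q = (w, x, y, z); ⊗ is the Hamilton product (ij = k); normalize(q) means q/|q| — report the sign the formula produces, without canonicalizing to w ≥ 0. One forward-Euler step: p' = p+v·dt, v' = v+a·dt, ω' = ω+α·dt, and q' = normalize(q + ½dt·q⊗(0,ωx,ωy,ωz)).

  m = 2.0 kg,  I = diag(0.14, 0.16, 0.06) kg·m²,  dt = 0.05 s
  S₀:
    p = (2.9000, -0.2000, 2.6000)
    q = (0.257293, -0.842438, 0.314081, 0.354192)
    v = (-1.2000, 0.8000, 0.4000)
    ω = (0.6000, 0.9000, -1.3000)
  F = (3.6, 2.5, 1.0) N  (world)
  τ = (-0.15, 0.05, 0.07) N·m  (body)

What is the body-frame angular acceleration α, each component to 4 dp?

α = (-1.9071, 0.7025, 0.9867)

ω×(Iω) gyroscopic = (0.1170, -0.0624, 0.0108)
α = I⁻¹(τ − ω×Iω) = (-1.9071, 0.7025, 0.9867)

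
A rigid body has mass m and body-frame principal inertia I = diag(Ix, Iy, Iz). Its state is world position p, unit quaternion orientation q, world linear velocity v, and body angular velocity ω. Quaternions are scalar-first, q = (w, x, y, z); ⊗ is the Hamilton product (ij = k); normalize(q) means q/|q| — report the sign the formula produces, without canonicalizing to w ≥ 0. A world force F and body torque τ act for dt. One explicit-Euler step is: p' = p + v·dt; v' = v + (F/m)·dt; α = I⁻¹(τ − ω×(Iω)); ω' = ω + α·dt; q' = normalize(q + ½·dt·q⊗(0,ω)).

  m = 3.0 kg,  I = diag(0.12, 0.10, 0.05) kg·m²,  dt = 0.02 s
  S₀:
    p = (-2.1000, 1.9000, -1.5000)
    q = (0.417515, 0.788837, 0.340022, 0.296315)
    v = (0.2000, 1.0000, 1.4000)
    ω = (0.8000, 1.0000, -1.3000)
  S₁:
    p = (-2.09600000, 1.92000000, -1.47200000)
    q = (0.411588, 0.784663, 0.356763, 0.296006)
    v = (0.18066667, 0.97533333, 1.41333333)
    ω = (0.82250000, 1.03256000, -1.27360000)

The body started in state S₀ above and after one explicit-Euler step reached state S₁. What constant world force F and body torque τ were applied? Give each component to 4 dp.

F = (-2.9000, -3.7000, 2.0000)
τ = (0.2000, 0.0900, 0.0500)

velocity change Δv = (-0.01933333, -0.02466667, 0.01333333)
applied force F = (-2.9000, -3.7000, 2.0000)
ω₁ − ω₀ = (0.02250000, 0.03256000, 0.02640000)
I·α + gyro = (0.2000, 0.0900, 0.0500)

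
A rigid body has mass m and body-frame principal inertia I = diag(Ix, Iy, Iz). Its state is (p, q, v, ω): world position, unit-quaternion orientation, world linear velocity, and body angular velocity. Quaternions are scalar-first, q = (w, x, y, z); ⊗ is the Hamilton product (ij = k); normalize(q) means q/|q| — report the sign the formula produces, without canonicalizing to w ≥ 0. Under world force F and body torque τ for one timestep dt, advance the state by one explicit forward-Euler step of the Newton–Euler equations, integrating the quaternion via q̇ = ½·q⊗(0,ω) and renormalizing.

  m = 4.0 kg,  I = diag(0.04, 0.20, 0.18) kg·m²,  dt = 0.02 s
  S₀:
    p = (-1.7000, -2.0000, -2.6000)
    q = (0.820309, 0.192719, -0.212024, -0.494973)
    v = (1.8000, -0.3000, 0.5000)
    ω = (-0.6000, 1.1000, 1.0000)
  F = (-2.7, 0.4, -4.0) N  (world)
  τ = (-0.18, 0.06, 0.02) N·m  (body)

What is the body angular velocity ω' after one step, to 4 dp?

ω×(Iω) gyroscopic = (-0.0220, 0.0840, -0.1056)
α = I⁻¹(τ − ω×Iω) = (-3.9500, -0.1200, 0.6978)
ω' = ω + α·dt = (-0.6790, 1.0976, 1.0140)

ω' = (-0.6790, 1.0976, 1.0140)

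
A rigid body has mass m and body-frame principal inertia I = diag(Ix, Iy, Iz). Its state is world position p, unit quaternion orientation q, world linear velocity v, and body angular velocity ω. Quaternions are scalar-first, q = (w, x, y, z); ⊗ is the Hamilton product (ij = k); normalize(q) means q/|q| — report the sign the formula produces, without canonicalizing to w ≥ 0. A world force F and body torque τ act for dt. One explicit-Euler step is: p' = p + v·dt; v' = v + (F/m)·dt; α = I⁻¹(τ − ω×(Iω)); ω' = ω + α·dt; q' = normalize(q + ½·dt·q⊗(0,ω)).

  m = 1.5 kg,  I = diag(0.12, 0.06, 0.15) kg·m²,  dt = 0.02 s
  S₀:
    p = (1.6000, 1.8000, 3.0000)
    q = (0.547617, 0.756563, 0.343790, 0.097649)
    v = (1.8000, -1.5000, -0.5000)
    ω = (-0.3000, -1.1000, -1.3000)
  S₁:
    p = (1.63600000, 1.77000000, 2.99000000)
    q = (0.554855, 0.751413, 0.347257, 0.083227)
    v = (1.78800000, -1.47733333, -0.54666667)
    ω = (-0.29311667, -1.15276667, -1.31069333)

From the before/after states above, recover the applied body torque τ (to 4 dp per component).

τ = (0.1700, -0.1700, -0.1000)

Δω = ω₁−ω₀ = (0.00688333, -0.05276667, -0.01069333)
τ = I·(Δω/dt) + ω₀×(Iω₀) = (0.1700, -0.1700, -0.1000)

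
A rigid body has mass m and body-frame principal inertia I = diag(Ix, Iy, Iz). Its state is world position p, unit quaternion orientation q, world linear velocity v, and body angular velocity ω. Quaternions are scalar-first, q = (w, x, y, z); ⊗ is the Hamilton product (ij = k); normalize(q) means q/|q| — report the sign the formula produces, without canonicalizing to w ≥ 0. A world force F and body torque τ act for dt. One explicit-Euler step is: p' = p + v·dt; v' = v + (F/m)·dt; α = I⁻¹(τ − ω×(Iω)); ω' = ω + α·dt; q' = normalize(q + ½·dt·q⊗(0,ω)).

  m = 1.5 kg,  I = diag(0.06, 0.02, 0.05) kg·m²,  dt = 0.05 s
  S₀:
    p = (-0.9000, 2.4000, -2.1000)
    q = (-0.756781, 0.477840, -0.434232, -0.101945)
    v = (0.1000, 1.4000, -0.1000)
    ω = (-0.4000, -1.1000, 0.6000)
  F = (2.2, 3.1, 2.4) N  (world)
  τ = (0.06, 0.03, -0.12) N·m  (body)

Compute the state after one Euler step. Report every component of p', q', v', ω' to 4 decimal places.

p' = (-0.8950, 2.4700, -2.1050)
q' = (-0.7620, 0.4758, -0.4193, -0.1307)
v' = (0.1733, 1.5033, -0.0200)
ω' = (-0.3335, -1.0190, 0.4976)

a = F/m = (1.4667, 2.0667, 1.6000)
p + v·dt = (-0.8950, 2.4700, -2.1050)
v' = v + a·dt = (0.1733, 1.5033, -0.0200)
gyro term ω×Iω = (-0.0198, -0.0024, -0.0176)
(τ − ω×Iω)/I = (1.3300, 1.6200, -2.0480)
ω' = ω + α·dt = (-0.3335, -1.0190, 0.4976)
q⊗(0,ω) = (-0.2253522, -0.0699663, 0.5865331, -1.1533854)
q + ½dt·q⊗(0,ω), renormalized = (-0.7620, 0.4758, -0.4193, -0.1307)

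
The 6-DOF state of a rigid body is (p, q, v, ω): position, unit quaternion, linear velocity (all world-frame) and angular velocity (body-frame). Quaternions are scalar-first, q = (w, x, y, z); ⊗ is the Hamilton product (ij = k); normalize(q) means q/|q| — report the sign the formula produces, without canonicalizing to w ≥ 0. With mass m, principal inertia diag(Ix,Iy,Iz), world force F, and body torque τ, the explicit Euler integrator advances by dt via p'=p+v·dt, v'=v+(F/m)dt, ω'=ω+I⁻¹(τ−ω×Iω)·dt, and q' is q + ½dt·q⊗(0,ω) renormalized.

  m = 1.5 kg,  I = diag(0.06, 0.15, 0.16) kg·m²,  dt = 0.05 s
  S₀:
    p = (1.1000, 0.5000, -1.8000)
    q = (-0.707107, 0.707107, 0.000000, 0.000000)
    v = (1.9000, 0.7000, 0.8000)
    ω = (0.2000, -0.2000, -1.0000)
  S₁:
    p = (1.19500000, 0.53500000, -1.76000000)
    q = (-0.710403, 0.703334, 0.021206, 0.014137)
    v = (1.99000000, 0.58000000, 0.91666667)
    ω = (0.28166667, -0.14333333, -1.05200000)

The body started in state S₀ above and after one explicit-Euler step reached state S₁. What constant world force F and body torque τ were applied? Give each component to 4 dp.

F = (2.7000, -3.6000, 3.5000)
τ = (0.1000, 0.1900, -0.1700)

rate change Δω = (0.08166667, 0.05666667, -0.05200000)
τ = I·(Δω/dt) + ω₀×(Iω₀) = (0.1000, 0.1900, -0.1700)
v₁ − v₀ = (0.09000000, -0.12000000, 0.11666667)
m·(v₁−v₀)/dt = (2.7000, -3.6000, 3.5000)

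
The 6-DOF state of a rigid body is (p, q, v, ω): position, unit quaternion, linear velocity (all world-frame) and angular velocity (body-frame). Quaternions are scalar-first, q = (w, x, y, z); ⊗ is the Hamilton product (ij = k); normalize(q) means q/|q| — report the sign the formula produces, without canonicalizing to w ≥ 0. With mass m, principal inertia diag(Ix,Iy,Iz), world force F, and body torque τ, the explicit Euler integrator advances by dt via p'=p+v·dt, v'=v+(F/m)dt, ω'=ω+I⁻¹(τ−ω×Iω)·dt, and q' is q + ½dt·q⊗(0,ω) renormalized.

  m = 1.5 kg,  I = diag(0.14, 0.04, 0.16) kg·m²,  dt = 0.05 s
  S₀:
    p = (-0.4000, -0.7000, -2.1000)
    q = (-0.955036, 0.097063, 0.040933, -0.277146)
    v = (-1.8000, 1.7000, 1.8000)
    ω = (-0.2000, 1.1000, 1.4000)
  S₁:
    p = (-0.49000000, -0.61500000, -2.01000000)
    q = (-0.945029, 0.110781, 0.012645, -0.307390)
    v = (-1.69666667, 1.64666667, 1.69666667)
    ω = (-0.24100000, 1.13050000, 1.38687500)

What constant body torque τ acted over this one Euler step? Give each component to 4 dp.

τ = (0.0700, 0.0300, -0.0200)

rate change Δω = (-0.04100000, 0.03050000, -0.01312500)
ω₀×(Iω₀) = (0.1848, 0.0056, 0.0220)
applied torque τ = (0.0700, 0.0300, -0.0200)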